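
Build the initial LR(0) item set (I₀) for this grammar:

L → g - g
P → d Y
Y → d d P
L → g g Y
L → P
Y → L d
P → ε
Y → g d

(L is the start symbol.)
{ [L → . P], [L → . g - g], [L → . g g Y], [L' → . L], [P → . d Y], [P → .] }

First, augment the grammar with L' → L
I₀ = CLOSURE({ [L' → . L] }):
  [L' → . L] has the dot before L: add [L → . g - g], [L → . g g Y], [L → . P]
  [L → . P] has the dot before P: add [P → . d Y], [P → .]
No further items can be added.

I₀ = { [L → . P], [L → . g - g], [L → . g g Y], [L' → . L], [P → . d Y], [P → .] }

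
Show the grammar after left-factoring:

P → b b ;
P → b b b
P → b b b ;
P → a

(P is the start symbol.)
P → b b P'
P' → ;
P' → b P''
P'' → ε
P'' → ;
P → a

Left-factoring transforms A → αβ₁ | αβ₂ into A → αA' and A' → β₁ | β₂
(α is the longest common prefix among the alternatives). Repeat until
no nonterminal has two alternatives with a common prefix.

Round 1: P has alternatives sharing prefix 'b b'. Introduce P': P → b b P'
  Add: P' → ;
  Add: P' → b
  Add: P' → b ;

Round 2: P' has alternatives sharing prefix 'b'. Introduce P'': P' → b P''
  Add: P'' → ε
  Add: P'' → ;

No remaining common prefixes — done.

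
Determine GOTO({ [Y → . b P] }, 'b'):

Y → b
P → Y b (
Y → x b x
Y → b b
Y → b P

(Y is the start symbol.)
{ [P → . Y b (], [Y → . b P], [Y → . b b], [Y → . b], [Y → . x b x], [Y → b . P] }

GOTO(I, 'b') = CLOSURE({ [A → αX.β] : [A → α.Xβ] ∈ I, X = 'b' })

Items with dot before 'b', with the dot advanced:
  [Y → . b P] → [Y → b . P]
Closure of the advanced items:
  [Y → b . P] has the dot before P: add [P → . Y b (]
  [P → . Y b (] has the dot before Y: add [Y → . b], [Y → . x b x], [Y → . b b], [Y → . b P]

GOTO = { [P → . Y b (], [Y → . b P], [Y → . b b], [Y → . b], [Y → . x b x], [Y → b . P] }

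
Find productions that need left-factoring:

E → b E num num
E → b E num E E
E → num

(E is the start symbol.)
Yes, E has productions with common prefix 'b E num'

Left-factoring is needed when two productions for the same non-terminal
share a common prefix on the right-hand side.

Productions for E:
  E → b E num num
  E → b E num E E
  E → num

Found common prefix 'b E num' in productions for E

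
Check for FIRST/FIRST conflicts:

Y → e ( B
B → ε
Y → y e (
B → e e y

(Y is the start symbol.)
No FIRST/FIRST conflicts.

Productions for Y:
  Y → e ( B: FIRST = { 'e' }
  Y → y e (: FIRST = { 'y' }
Productions for B:
  B → ε: FIRST = { ε }
  B → e e y: FIRST = { 'e' }

All alternatives of each non-terminal have pairwise disjoint FIRST sets.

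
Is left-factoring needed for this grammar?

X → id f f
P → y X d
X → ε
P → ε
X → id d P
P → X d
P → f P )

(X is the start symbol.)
Yes, X has productions with common prefix 'id'

Left-factoring is needed when two productions for the same non-terminal
share a common prefix on the right-hand side.

Productions for X:
  X → id f f
  X → ε
  X → id d P
Productions for P:
  P → y X d
  P → ε
  P → X d
  P → f P )

Found common prefix 'id' in productions for X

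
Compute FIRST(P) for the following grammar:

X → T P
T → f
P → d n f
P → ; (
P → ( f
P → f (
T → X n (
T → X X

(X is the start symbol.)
From P → d n f:
  - d is a terminal: add 'd' and stop
From P → ; (:
  - ';' is a terminal: add ';' and stop
From P → ( f:
  - '(' is a terminal: add '(' and stop
From P → f (:
  - f is a terminal: add 'f' and stop

Collecting: FIRST(P) = { '(', ';', 'd', 'f' }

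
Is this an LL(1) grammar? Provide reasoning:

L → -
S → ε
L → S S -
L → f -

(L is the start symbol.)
No. Predict set conflict for L: { '-' }

Relevant sets:
  FIRST(S) = { ε }

For L:
  PREDICT(L → '-') = { '-' }
  PREDICT(L → S S '-') = { '-' }
  PREDICT(L → f '-') = { 'f' }
S has a single production, so nothing to check there.

Conflict found: Predict set conflict for L: { '-' }
The grammar is NOT LL(1).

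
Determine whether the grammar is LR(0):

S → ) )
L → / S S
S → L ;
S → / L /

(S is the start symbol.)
Yes, the grammar is LR(0)

Augment with S' → S and build the canonical LR(0) collection (I0 = CLOSURE({[S' → . S]}), then GOTO on every symbol after a dot until no new states appear). It has 11 states:
  I0: { [L → . / S S], [S → . ) )], [S → . / L /], [S → . L ;], [S' → . S] }  — shift
  I1: { [S → ) . )] }  — shift
  I2: { [L → . / S S], [L → / . S S], [S → . ) )], [S → . / L /], [S → . L ;], [S → / . L /] }  — shift
  I3: { [S → L . ;] }  — shift
  I4: { [S' → S .] }  — accept
  I5: { [S → L ; .] }  — reduce
  I6: { [S → / L . /], [S → L . ;] }  — shift
  I7: { [L → . / S S], [L → / S . S], [S → . ) )], [S → . / L /], [S → . L ;] }  — shift
  I8: { [L → / S S .] }  — reduce
  I9: { [S → / L / .] }  — reduce
  I10: { [S → ) ) .] }  — reduce

Every state is either a pure shift/goto state or contains exactly one complete item and nothing to shift — no conflicts. The grammar is LR(0).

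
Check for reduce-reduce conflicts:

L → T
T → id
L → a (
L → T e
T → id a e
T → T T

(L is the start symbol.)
A reduce-reduce conflict occurs when an LR(0) state has two complete items [A → α .] and [B → β .] — both call for a reduction, and with no lookahead the parser cannot choose between them.

Augment with L' → L and build the canonical LR(0) collection (I0 = CLOSURE({[L' → . L]}), then GOTO on every symbol after a dot until no new states appear). It has 10 states:
  I0: { [L → . T e], [L → . T], [L → . a (], [L' → . L], [T → . T T], [T → . id a e], [T → . id] }  — shift
  I1: { [L' → L .] }  — accept
  I2: { [L → T . e], [L → T .], [T → . T T], [T → . id a e], [T → . id], [T → T . T] }  — shift, reduce
  I3: { [L → a . (] }  — shift
  I4: { [T → id . a e], [T → id .] }  — shift, reduce
  I5: { [T → id a . e] }  — shift
  I6: { [T → id a e .] }  — reduce
  I7: { [L → a ( .] }  — reduce
  I8: { [T → . T T], [T → . id a e], [T → . id], [T → T . T], [T → T T .] }  — shift, reduce
  I9: { [L → T e .] }  — reduce

No state contains more than one complete item.

Answer: No reduce-reduce conflicts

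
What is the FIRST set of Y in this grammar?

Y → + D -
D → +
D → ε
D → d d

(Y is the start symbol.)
From Y → + D -:
  - '+' is a terminal: add '+' and stop

Collecting: FIRST(Y) = { '+' }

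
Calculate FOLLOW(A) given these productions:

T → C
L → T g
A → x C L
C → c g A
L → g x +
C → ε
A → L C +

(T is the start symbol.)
{ $, '+', 'c', 'g' }

To compute FOLLOW(A), find every occurrence of A on a right-hand side N → α A β: add FIRST(β) \ {ε}, and if β is empty or nullable also add FOLLOW(N). Iterate to a fixed point.

In C → c g A: A is at the end, add FOLLOW(C)

The FOLLOW sets referred to above (computed the same way, to a fixed point):
  FOLLOW(C) = { $, '+', 'c', 'g' }

Taking the union: FOLLOW(A) = { $, '+', 'c', 'g' }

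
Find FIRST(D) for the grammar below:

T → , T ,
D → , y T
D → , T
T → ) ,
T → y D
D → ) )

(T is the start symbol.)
{ ')', ',' }

From D → , y T:
  - ',' is a terminal: add ',' and stop
From D → , T:
  - ',' is a terminal: add ',' and stop
From D → ) ):
  - ')' is a terminal: add ')' and stop

Collecting: FIRST(D) = { ')', ',' }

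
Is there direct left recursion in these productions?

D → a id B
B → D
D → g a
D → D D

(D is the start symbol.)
Direct left recursion occurs when N → N α for some non-terminal N (the right-hand side begins with the left-hand side itself).

D → a id B: starts with a
B → D: starts with D
D → g a: starts with g
D → D D: LEFT RECURSIVE (starts with D)

The grammar has direct left recursion on: D.

Answer: Yes, D is left-recursive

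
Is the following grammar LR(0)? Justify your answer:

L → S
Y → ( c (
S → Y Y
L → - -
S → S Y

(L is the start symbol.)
No. Shift-reduce conflict between [L → S .] and [Y → . ( c (]

A grammar is LR(0) if no state in the canonical LR(0) collection has:
  - both a shift item (dot before a terminal) and a complete item (shift-reduce conflict), or
  - two or more complete items (reduce-reduce conflict; the accept item [L' → L .] counts as a complete item here).

Augment with L' → L and build the canonical LR(0) collection (I0 = CLOSURE({[L' → . L]}), then GOTO on every symbol after a dot until no new states appear). It has 11 states:
  I0: { [L → . - -], [L → . S], [L' → . L], [S → . S Y], [S → . Y Y], [Y → . ( c (] }  — shift
  I1: { [Y → ( . c (] }  — shift
  I2: { [L → - . -] }  — shift
  I3: { [L' → L .] }  — accept
  I4: { [L → S .], [S → S . Y], [Y → . ( c (] }  — shift, reduce
  I5: { [S → Y . Y], [Y → . ( c (] }  — shift
  I6: { [S → Y Y .] }  — reduce
  I7: { [S → S Y .] }  — reduce
  I8: { [L → - - .] }  — reduce
  I9: { [Y → ( c . (] }  — shift
  I10: { [Y → ( c ( .] }  — reduce

Conflict in state I4:
  Shift-reduce conflict between [L → S .] and [Y → . ( c (]
So the grammar is NOT LR(0).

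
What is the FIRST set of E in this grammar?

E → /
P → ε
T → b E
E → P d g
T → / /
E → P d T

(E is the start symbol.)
{ '/', 'd' }

FIRST sets of the other non-terminals involved (by the same procedure, iterated to a fixed point):
  FIRST(P) = { ε }

From E → /:
  - '/' is a terminal: add '/' and stop
From E → P d g:
  - P is a non-terminal: add FIRST(P) \ {ε} = { }
    P is nullable, so continue to the next symbol
  - d is a terminal: add 'd' and stop
From E → P d T:
  - P is a non-terminal: add FIRST(P) \ {ε} = { }
    P is nullable, so continue to the next symbol
  - d is a terminal: add 'd' and stop

Collecting: FIRST(E) = { '/', 'd' }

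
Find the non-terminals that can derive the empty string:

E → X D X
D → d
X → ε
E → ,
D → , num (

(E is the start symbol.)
{ 'X' }

A non-terminal is nullable if it can derive ε (the empty string): either it has an ε-production, or it has a production whose right-hand side consists entirely of nullable non-terminals.

ε-productions: X → ε
So X is immediately nullable.
No further non-terminal can be added: every production for the remaining non-terminals contains a terminal or a non-nullable non-terminal.
Nullable = { 'X' }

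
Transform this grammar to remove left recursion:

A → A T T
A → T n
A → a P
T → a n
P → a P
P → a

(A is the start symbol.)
A is directly left-recursive. The standard transformation for
  A → A α₁ | ... | A α_m | β₁ | ... | β_n
is
  A  → β₁ A' | ... | β_n A'
  A' → α₁ A' | ... | α_m A' | ε

A → T n becomes A → T n A'
A → a P becomes A → a P A'
A → A T T becomes A' → T T A'
Add A' → ε

Productions for other non-terminals are unchanged:
  T → a n
  P → a P
  P → a

Resulting grammar:
A → T n A'
A → a P A'
A' → T T A'
A' → ε
T → a n
P → a P
P → a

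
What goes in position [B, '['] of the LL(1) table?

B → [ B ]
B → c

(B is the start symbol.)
B → [ B ]

To find M[B, '['], we find productions for B where '[' is in the predict set (PREDICT(N → α) = (FIRST(α) \ {ε}) ∪ (FOLLOW(N) if α ⇒* ε)).

B → [ B ]: PREDICT = { '[' }
  '[' is in predict set, so this production goes in M[B, '[']
B → c: PREDICT = { 'c' }

M[B, '['] = B → [ B ]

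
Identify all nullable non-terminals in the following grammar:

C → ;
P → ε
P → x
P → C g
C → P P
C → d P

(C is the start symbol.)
{ 'C', 'P' }

ε-productions: P → ε
So P is immediately nullable.
C → P P: every symbol on the right is nullable, so C is nullable too.
Every non-terminal is now nullable.
Nullable = { 'C', 'P' }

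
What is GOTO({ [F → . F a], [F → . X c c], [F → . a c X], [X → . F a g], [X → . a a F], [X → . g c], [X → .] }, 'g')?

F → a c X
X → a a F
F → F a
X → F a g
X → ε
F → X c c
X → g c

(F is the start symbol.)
GOTO(I, 'g') = CLOSURE({ [A → αX.β] : [A → α.Xβ] ∈ I, X = 'g' })

Items with dot before 'g', with the dot advanced:
  [X → . g c] → [X → g . c]
Closure adds nothing (no advanced item has the dot before a non-terminal).

GOTO = { [X → g . c] }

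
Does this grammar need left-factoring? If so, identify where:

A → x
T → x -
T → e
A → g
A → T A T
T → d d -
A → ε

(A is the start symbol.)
Left-factoring is needed when two productions for the same non-terminal
share a common prefix on the right-hand side.

Productions for A:
  A → x
  A → g
  A → T A T
  A → ε
Productions for T:
  T → x -
  T → e
  T → d d -

No common prefixes found.

Answer: No, left-factoring is not needed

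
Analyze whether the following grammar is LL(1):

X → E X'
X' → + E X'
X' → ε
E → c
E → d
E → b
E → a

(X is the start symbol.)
Yes, the grammar is LL(1).

Relevant sets:
  FOLLOW(X') = { $ }

For X':
  PREDICT(X' → '+' E X') = { '+' }
  PREDICT(X' → ε) = { $ }
For E:
  PREDICT(E → c) = { 'c' }
  PREDICT(E → d) = { 'd' }
  PREDICT(E → b) = { 'b' }
  PREDICT(E → a) = { 'a' }
X has a single production, so nothing to check there.

All predict sets are disjoint. The grammar IS LL(1).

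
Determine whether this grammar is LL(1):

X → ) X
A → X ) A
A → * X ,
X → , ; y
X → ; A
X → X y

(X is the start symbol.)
No. Predict set conflict for X: { ')' }

A grammar is LL(1) if for each non-terminal N with multiple productions, the predict sets of those productions are pairwise disjoint, where PREDICT(N → α) = (FIRST(α) \ {ε}) ∪ (FOLLOW(N) if α ⇒* ε).

Relevant sets:
  FIRST(X) = { ')', ',', ';' }

For X:
  PREDICT(X → ')' X) = { ')' }
  PREDICT(X → ',' ';' y) = { ',' }
  PREDICT(X → ';' A) = { ';' }
  PREDICT(X → X y) = { ')', ',', ';' }
For A:
  PREDICT(A → X ')' A) = { ')', ',', ';' }
  PREDICT(A → '*' X ',') = { '*' }

Conflict found: Predict set conflict for X: { ')' }
The grammar is NOT LL(1).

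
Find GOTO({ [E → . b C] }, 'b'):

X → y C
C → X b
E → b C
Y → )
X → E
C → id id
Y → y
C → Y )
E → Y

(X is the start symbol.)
{ [C → . X b], [C → . Y )], [C → . id id], [E → . Y], [E → . b C], [E → b . C], [X → . E], [X → . y C], [Y → . )], [Y → . y] }

GOTO(I, 'b') = CLOSURE({ [A → αX.β] : [A → α.Xβ] ∈ I, X = 'b' })

Items with dot before 'b', with the dot advanced:
  [E → . b C] → [E → b . C]
Closure of the advanced items:
  [E → b . C] has the dot before C: add [C → . X b], [C → . id id], [C → . Y )]
  [C → . X b] has the dot before X: add [X → . y C], [X → . E]
  [C → . Y )] has the dot before Y: add [Y → . )], [Y → . y]
  [X → . E] has the dot before E: add [E → . b C], [E → . Y]

GOTO = { [C → . X b], [C → . Y )], [C → . id id], [E → . Y], [E → . b C], [E → b . C], [X → . E], [X → . y C], [Y → . )], [Y → . y] }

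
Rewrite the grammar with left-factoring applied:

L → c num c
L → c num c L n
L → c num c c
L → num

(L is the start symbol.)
L → c num c L'
L' → ε
L' → L n
L' → c
L → num

Left-factoring transforms A → αβ₁ | αβ₂ into A → αA' and A' → β₁ | β₂
(α is the longest common prefix among the alternatives). Repeat until
no nonterminal has two alternatives with a common prefix.

Round 1: L has alternatives sharing prefix 'c num c'. Introduce L': L → c num c L'
  Add: L' → ε
  Add: L' → L n
  Add: L' → c

No remaining common prefixes — done.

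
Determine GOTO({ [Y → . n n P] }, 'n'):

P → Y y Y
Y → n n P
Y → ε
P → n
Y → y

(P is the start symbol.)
GOTO(I, 'n') = CLOSURE({ [A → αX.β] : [A → α.Xβ] ∈ I, X = 'n' })

Items with dot before 'n', with the dot advanced:
  [Y → . n n P] → [Y → n . n P]
Closure adds nothing (no advanced item has the dot before a non-terminal).

GOTO = { [Y → n . n P] }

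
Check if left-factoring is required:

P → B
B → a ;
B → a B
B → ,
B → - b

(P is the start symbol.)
Left-factoring is needed when two productions for the same non-terminal
share a common prefix on the right-hand side.

Productions for B:
  B → a ;
  B → a B
  B → ,
  B → - b

Found common prefix 'a' in productions for B

Answer: Yes, B has productions with common prefix 'a'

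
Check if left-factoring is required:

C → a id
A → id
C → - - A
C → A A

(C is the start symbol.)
Left-factoring is needed when two productions for the same non-terminal
share a common prefix on the right-hand side.

Productions for C:
  C → a id
  C → - - A
  C → A A

No common prefixes found.

Answer: No, left-factoring is not needed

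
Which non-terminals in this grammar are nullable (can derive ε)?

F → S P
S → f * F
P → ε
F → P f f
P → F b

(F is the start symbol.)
{ 'P' }

A non-terminal is nullable if it can derive ε (the empty string): either it has an ε-production, or it has a production whose right-hand side consists entirely of nullable non-terminals.

ε-productions: P → ε
So P is immediately nullable.
No further non-terminal can be added: every production for the remaining non-terminals contains a terminal or a non-nullable non-terminal.
Nullable = { 'P' }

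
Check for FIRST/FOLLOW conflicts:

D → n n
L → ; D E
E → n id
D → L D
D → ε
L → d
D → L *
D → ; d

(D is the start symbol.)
A FIRST/FOLLOW conflict occurs when a non-terminal N has a nullable alternative N → β (β ⇒* ε) and another alternative N → α with FIRST(α) ∩ FOLLOW(N) ≠ ∅: on such a lookahead the parser cannot decide between expanding α and letting N vanish via β.

Nullable non-terminals: D.
FIRST sets used below: FIRST(L) = { ';', 'd' }

D: nullable alternative(s) D → ε; FOLLOW(D) = { $, 'n' }
  D → n n: FIRST \ {ε} = { 'n' } — overlaps FOLLOW(D) on { 'n' }: CONFLICT
  D → L D: FIRST \ {ε} = { ';', 'd' } — disjoint from FOLLOW(D)
  D → ε: FIRST \ {ε} = { } — this is the only nullable alternative, skip
  D → L *: FIRST \ {ε} = { ';', 'd' } — disjoint from FOLLOW(D)
  D → ; d: FIRST \ {ε} = { ';' } — disjoint from FOLLOW(D)

E, L have no nullable alternative, so no FIRST/FOLLOW check is needed there.

So the grammar has 1 FIRST/FOLLOW conflict (marked CONFLICT above).

Answer: Yes. D → n n with FOLLOW(D) on { 'n' }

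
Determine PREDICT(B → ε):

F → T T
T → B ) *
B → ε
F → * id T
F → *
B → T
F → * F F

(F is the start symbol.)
{ ')' }

PREDICT(B → ε) = (FIRST(RHS) \ {ε}) ∪ (FOLLOW(B) if ε ∈ FIRST(RHS), i.e. RHS ⇒* ε)
The right-hand side is ε (FIRST(ε) = { ε }), so the predict set is FOLLOW(B) = { ')' }
PREDICT(B → ε) = { ')' }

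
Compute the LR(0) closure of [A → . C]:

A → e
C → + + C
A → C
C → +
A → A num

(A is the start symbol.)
To compute CLOSURE, for each item [A → α.Bβ] where B is a non-terminal, add [B → .γ] for all productions B → γ; repeat for the newly added items until nothing changes.

Start with: [A → . C]
  [A → . C] has the dot before C: add [C → . + + C], [C → . +]
No further items can be added.

CLOSURE = { [A → . C], [C → . + + C], [C → . +] }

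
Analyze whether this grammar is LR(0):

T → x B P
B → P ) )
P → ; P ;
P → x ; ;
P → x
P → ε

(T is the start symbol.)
No. Shift-reduce conflict between [P → .] and [P → . ; P ;]

A grammar is LR(0) if no state in the canonical LR(0) collection has:
  - both a shift item (dot before a terminal) and a complete item (shift-reduce conflict), or
  - two or more complete items (reduce-reduce conflict; the accept item [T' → T .] counts as a complete item here).

Augment with T' → T and build the canonical LR(0) collection (I0 = CLOSURE({[T' → . T]}), then GOTO on every symbol after a dot until no new states appear). It has 14 states:
  I0: { [T → . x B P], [T' → . T] }  — shift
  I1: { [T' → T .] }  — accept
  I2: { [B → . P ) )], [P → . ; P ;], [P → . x ; ;], [P → . x], [P → .], [T → x . B P] }  — shift, reduce
  I3: { [P → . ; P ;], [P → . x ; ;], [P → . x], [P → .], [P → ; . P ;] }  — shift, reduce
  I4: { [P → . ; P ;], [P → . x ; ;], [P → . x], [P → .], [T → x B . P] }  — shift, reduce
  I5: { [B → P . ) )] }  — shift
  I6: { [P → x . ; ;], [P → x .] }  — shift, reduce
  I7: { [P → x ; . ;] }  — shift
  I8: { [P → x ; ; .] }  — reduce
  I9: { [B → P ) . )] }  — shift
  I10: { [B → P ) ) .] }  — reduce
  I11: { [T → x B P .] }  — reduce
  I12: { [P → ; P . ;] }  — shift
  I13: { [P → ; P ; .] }  — reduce

Conflict in state I2:
  Shift-reduce conflict between [P → .] and [P → . ; P ;]
So the grammar is NOT LR(0).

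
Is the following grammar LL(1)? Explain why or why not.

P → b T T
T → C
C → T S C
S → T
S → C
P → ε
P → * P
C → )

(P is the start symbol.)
A grammar is LL(1) if for each non-terminal N with multiple productions, the predict sets of those productions are pairwise disjoint, where PREDICT(N → α) = (FIRST(α) \ {ε}) ∪ (FOLLOW(N) if α ⇒* ε).

Relevant sets:
  FIRST(T) = { ')' }
  FIRST(C) = { ')' }
  FOLLOW(P) = { $ }

For P:
  PREDICT(P → b T T) = { 'b' }
  PREDICT(P → ε) = { $ }
  PREDICT(P → '*' P) = { '*' }
For C:
  PREDICT(C → T S C) = { ')' }
  PREDICT(C → ')') = { ')' }
For S:
  PREDICT(S → T) = { ')' }
  PREDICT(S → C) = { ')' }
T has a single production, so nothing to check there.

Conflict found: Predict set conflict for C: { ')' }
The grammar is NOT LL(1).

Answer: No. Predict set conflict for C: { ')' }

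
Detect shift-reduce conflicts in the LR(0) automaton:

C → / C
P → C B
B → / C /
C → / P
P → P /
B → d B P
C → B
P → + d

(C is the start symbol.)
Augment with C' → C and build the canonical LR(0) collection (I0 = CLOSURE({[C' → . C]}), then GOTO on every symbol after a dot until no new states appear). It has 18 states:
  I0: { [B → . / C /], [B → . d B P], [C → . / C], [C → . / P], [C → . B], [C' → . C] }  — shift
  I1: { [B → . / C /], [B → . d B P], [B → / . C /], [C → . / C], [C → . / P], [C → . B], [C → / . C], [C → / . P], [P → . + d], [P → . C B], [P → . P /] }  — shift
  I2: { [C → B .] }  — reduce
  I3: { [C' → C .] }  — accept
  I4: { [B → . / C /], [B → . d B P], [B → d . B P] }  — shift
  I5: { [B → . / C /], [B → . d B P], [B → / . C /], [C → . / C], [C → . / P], [C → . B] }  — shift
  I6: { [B → . / C /], [B → . d B P], [B → d B . P], [C → . / C], [C → . / P], [C → . B], [P → . + d], [P → . C B], [P → . P /] }  — shift
  I7: { [P → + . d] }  — shift
  I8: { [B → . / C /], [B → . d B P], [P → C . B] }  — shift
  I9: { [B → d B P .], [P → P . /] }  — shift, reduce
  I10: { [P → P / .] }  — reduce
  I11: { [P → C B .] }  — reduce
  I12: { [P → + d .] }  — reduce
  I13: { [B → / C . /] }  — shift
  I14: { [B → / C / .] }  — reduce
  I15: { [B → . / C /], [B → . d B P], [B → / C . /], [C → / C .], [P → C . B] }  — shift, reduce
  I16: { [C → / P .], [P → P . /] }  — shift, reduce
  I17: { [B → . / C /], [B → . d B P], [B → / . C /], [B → / C / .], [C → . / C], [C → . / P], [C → . B] }  — shift, reduce

I9 contains reduce item [B → d B P .] and shift item [P → P . /] — shift-reduce conflict.
I15 contains reduce item [C → / C .] and shift items [B → . / C /], [B → / C . /], [B → . d B P] — shift-reduce conflict.
I16 contains reduce item [C → / P .] and shift item [P → P . /] — shift-reduce conflict.
I17 contains reduce item [B → / C / .] and shift items [B → . / C /], [B → . d B P], [C → . / C], [C → . / P] — shift-reduce conflict.

Answer: Yes — I9: [B → d B P .] vs [P → P . /]; I15: [C → / C .] vs [B → . / C /]; I16: [C → / P .] vs [P → P . /]; I17: [B → / C / .] vs [B → . / C /]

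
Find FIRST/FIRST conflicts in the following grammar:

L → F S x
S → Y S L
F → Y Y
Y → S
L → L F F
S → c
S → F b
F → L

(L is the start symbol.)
FIRST sets of the non-terminals at (or reachable through a nullable prefix from) the front of some alternative:
  FIRST(F) = { 'c' }
  FIRST(L) = { 'c' }
  FIRST(Y) = { 'c' }

Productions for L:
  L → F S x: FIRST = { 'c' }
  L → L F F: FIRST = { 'c' }
Productions for S:
  S → Y S L: FIRST = { 'c' }
  S → c: FIRST = { 'c' }
  S → F b: FIRST = { 'c' }
Productions for F:
  F → Y Y: FIRST = { 'c' }
  F → L: FIRST = { 'c' }
Y has only one production, so no FIRST/FIRST conflict is possible there.

Conflict for L: L → F S x and L → L F F
  Overlap: { 'c' }
Conflict for S: S → Y S L and S → c
  Overlap: { 'c' }
Conflict for S: S → Y S L and S → F b
  Overlap: { 'c' }
Conflict for S: S → c and S → F b
  Overlap: { 'c' }
Conflict for F: F → Y Y and F → L
  Overlap: { 'c' }

Answer: Yes. L → F S x / L → L F F on { 'c' }; S → Y S L / S → c on { 'c' }; S → Y S L / S → F b on { 'c' }; S → c / S → F b on { 'c' }; F → Y Y / F → L on { 'c' }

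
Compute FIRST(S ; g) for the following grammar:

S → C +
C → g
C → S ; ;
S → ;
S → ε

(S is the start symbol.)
FIRST sets of the non-terminals involved (from the grammar, by fixed-point iteration):
  FIRST(S) = { ';', 'g', ε }

To compute FIRST(S ; g), process the symbols left to right:
Symbol S is a non-terminal. Add FIRST(S) \ {ε} = { ';', 'g' }
S is nullable (ε ∈ FIRST(S)), continue to the next symbol.
Symbol ; is a terminal. Add ';' and stop.
FIRST(S ; g) = { ';', 'g' }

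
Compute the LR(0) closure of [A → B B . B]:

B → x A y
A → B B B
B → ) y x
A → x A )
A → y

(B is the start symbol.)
To compute CLOSURE, for each item [A → α.Bβ] where B is a non-terminal, add [B → .γ] for all productions B → γ; repeat for the newly added items until nothing changes.

Start with: [A → B B . B]
  [A → B B . B] has the dot before B: add [B → . x A y], [B → . ) y x]
No further items can be added.

CLOSURE = { [A → B B . B], [B → . ) y x], [B → . x A y] }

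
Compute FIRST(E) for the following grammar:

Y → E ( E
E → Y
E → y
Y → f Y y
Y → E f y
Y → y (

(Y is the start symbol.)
{ 'f', 'y' }

To compute FIRST(E), examine every production with E on the left-hand side, reading each right-hand side left to right until a non-nullable symbol is reached.

FIRST sets of the other non-terminals involved (by the same procedure, iterated to a fixed point):
  FIRST(Y) = { 'f', 'y' }

From E → Y:
  - Y is a non-terminal: add FIRST(Y) \ {ε} = { 'f', 'y' }
    Y is not nullable, so stop
From E → y:
  - y is a terminal: add 'y' and stop

Collecting: FIRST(E) = { 'f', 'y' }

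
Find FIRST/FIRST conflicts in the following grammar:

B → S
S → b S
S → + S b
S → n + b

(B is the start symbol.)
A FIRST/FIRST conflict occurs when two productions N → α and N → β for the same non-terminal have FIRST(α) ∩ FIRST(β) ≠ ∅ (with ε ∈ FIRST of a nullable right-hand side, so two nullable alternatives also conflict).

Productions for S:
  S → b S: FIRST = { 'b' }
  S → + S b: FIRST = { '+' }
  S → n + b: FIRST = { 'n' }
B has only one production, so no FIRST/FIRST conflict is possible there.

All alternatives of each non-terminal have pairwise disjoint FIRST sets.

Answer: No FIRST/FIRST conflicts.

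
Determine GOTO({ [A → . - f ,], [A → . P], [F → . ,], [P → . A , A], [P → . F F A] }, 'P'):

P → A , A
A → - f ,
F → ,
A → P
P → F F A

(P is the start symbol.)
GOTO(I, 'P') = CLOSURE({ [A → αX.β] : [A → α.Xβ] ∈ I, X = 'P' })

Items with dot before 'P', with the dot advanced:
  [A → . P] → [A → P .]
Closure adds nothing (no advanced item has the dot before a non-terminal).

GOTO = { [A → P .] }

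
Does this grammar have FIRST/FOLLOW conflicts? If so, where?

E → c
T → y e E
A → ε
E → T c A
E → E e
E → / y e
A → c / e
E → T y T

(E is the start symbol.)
A FIRST/FOLLOW conflict occurs when a non-terminal N has a nullable alternative N → β (β ⇒* ε) and another alternative N → α with FIRST(α) ∩ FOLLOW(N) ≠ ∅: on such a lookahead the parser cannot decide between expanding α and letting N vanish via β.

Nullable non-terminals: A.

A: nullable alternative(s) A → ε; FOLLOW(A) = { $, 'c', 'e', 'y' }
  A → ε: FIRST \ {ε} = { } — this is the only nullable alternative, skip
  A → c / e: FIRST \ {ε} = { 'c' } — overlaps FOLLOW(A) on { 'c' }: CONFLICT

E, T have no nullable alternative, so no FIRST/FOLLOW check is needed there.

So the grammar has 1 FIRST/FOLLOW conflict (marked CONFLICT above).

Answer: Yes. A → c '/' e with FOLLOW(A) on { 'c' }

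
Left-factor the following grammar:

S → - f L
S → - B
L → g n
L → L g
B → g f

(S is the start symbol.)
Left-factoring transforms A → αβ₁ | αβ₂ into A → αA' and A' → β₁ | β₂
(α is the longest common prefix among the alternatives). Repeat until
no nonterminal has two alternatives with a common prefix.

Round 1: S has alternatives sharing prefix '-'. Introduce S': S → - S'
  Add: S' → f L
  Add: S' → B

No remaining common prefixes — done.

Resulting grammar:
S → - S'
S' → f L
S' → B
L → g n
L → L g
B → g f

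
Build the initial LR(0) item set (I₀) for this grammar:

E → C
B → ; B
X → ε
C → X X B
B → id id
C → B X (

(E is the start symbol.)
First, augment the grammar with E' → E
I₀ = CLOSURE({ [E' → . E] }):
  [E' → . E] has the dot before E: add [E → . C]
  [E → . C] has the dot before C: add [C → . X X B], [C → . B X (]
  [C → . X X B] has the dot before X: add [X → .]
  [C → . B X (] has the dot before B: add [B → . ; B], [B → . id id]
No further items can be added.

I₀ = { [B → . ; B], [B → . id id], [C → . B X (], [C → . X X B], [E → . C], [E' → . E], [X → .] }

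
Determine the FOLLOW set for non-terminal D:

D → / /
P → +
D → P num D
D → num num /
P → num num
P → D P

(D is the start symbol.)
To compute FOLLOW(D), find every occurrence of D on a right-hand side N → α D β: add FIRST(β) \ {ε}, and if β is empty or nullable also add FOLLOW(N). Iterate to a fixed point.

D is the start symbol, so $ ∈ FOLLOW(D).
In D → P num D: D is at the end; this adds FOLLOW(D) to itself — nothing new
In P → D P: D is followed by P, add FIRST(P) \ {ε} = { '+', '/', 'num' }

Taking the union: FOLLOW(D) = { $, '+', '/', 'num' }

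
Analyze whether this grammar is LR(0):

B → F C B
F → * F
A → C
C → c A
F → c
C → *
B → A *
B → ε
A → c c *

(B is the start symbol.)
A grammar is LR(0) if no state in the canonical LR(0) collection has:
  - both a shift item (dot before a terminal) and a complete item (shift-reduce conflict), or
  - two or more complete items (reduce-reduce conflict; the accept item [B' → B .] counts as a complete item here).

Augment with B' → B and build the canonical LR(0) collection (I0 = CLOSURE({[B' → . B]}), then GOTO on every symbol after a dot until no new states appear). It has 19 states:
  I0: { [A → . C], [A → . c c *], [B → . A *], [B → . F C B], [B → .], [B' → . B], [C → . *], [C → . c A], [F → . * F], [F → . c] }  — shift, reduce
  I1: { [C → * .], [F → * . F], [F → . * F], [F → . c] }  — shift, reduce
  I2: { [B → A . *] }  — shift
  I3: { [B' → B .] }  — accept
  I4: { [A → C .] }  — reduce
  I5: { [B → F . C B], [C → . *], [C → . c A] }  — shift
  I6: { [A → . C], [A → . c c *], [A → c . c *], [C → . *], [C → . c A], [C → c . A], [F → c .] }  — shift, reduce
  I7: { [C → * .] }  — reduce
  I8: { [C → c A .] }  — reduce
  I9: { [A → . C], [A → . c c *], [A → c . c *], [A → c c . *], [C → . *], [C → . c A], [C → c . A] }  — shift
  I10: { [A → c c * .], [C → * .] }  — 2 reduces
  I11: { [A → . C], [A → . c c *], [B → . A *], [B → . F C B], [B → .], [B → F C . B], [C → . *], [C → . c A], [F → . * F], [F → . c] }  — shift, reduce
  I12: { [A → . C], [A → . c c *], [C → . *], [C → . c A], [C → c . A] }  — shift
  I13: { [A → . C], [A → . c c *], [A → c . c *], [C → . *], [C → . c A], [C → c . A] }  — shift
  I14: { [B → F C B .] }  — reduce
  I15: { [B → A * .] }  — reduce
  I16: { [F → * . F], [F → . * F], [F → . c] }  — shift
  I17: { [F → * F .] }  — reduce
  I18: { [F → c .] }  — reduce

Conflict in state I0:
  Shift-reduce conflict between [B → .] and [A → . c c *]
So the grammar is NOT LR(0).

Answer: No. Shift-reduce conflict between [B → .] and [A → . c c *]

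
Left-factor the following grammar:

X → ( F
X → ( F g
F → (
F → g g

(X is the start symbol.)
Left-factoring transforms A → αβ₁ | αβ₂ into A → αA' and A' → β₁ | β₂
(α is the longest common prefix among the alternatives). Repeat until
no nonterminal has two alternatives with a common prefix.

Round 1: X has alternatives sharing prefix '( F'. Introduce X': X → ( F X'
  Add: X' → ε
  Add: X' → g

No remaining common prefixes — done.

Resulting grammar:
X → ( F X'
X' → ε
X' → g
F → (
F → g g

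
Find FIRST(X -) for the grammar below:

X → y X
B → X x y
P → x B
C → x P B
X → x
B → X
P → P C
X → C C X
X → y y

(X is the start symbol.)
{ 'x', 'y' }

FIRST sets of the non-terminals involved (from the grammar, by fixed-point iteration):
  FIRST(X) = { 'x', 'y' }

To compute FIRST(X -), process the symbols left to right:
Symbol X is a non-terminal. Add FIRST(X) \ {ε} = { 'x', 'y' }
X is not nullable (ε ∉ FIRST(X)), so stop here.
FIRST(X -) = { 'x', 'y' }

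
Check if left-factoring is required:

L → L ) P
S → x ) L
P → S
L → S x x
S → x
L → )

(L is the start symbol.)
Left-factoring is needed when two productions for the same non-terminal
share a common prefix on the right-hand side.

Productions for L:
  L → L ) P
  L → S x x
  L → )
Productions for S:
  S → x ) L
  S → x

Found common prefix 'x' in productions for S

Answer: Yes, S has productions with common prefix 'x'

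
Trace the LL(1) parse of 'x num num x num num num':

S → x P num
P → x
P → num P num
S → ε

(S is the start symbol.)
Stack is shown with the top on the left.

Stack                Input                      Action
------------------------------------------------------
S $                  x num num x num num num $  output S → x P num
x P num $            x num num x num num num $  match 'x'
P num $              num num x num num num $    output P → num P num
num P num num $      num num x num num num $    match 'num'
P num num $          num x num num num $        output P → num P num
num P num num num $  num x num num num $        match 'num'
P num num num $      x num num num $            output P → x
x num num num $      x num num num $            match 'x'
num num num $        num num num $              match 'num'
num num $            num num $                  match 'num'
num $                num $                      match 'num'
$                    $                          accept

The string is accepted.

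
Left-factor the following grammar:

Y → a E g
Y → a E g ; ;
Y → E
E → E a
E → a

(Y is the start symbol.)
Left-factoring transforms A → αβ₁ | αβ₂ into A → αA' and A' → β₁ | β₂
(α is the longest common prefix among the alternatives). Repeat until
no nonterminal has two alternatives with a common prefix.

Round 1: Y has alternatives sharing prefix 'a E g'. Introduce Y': Y → a E g Y'
  Add: Y' → ε
  Add: Y' → ; ;

No remaining common prefixes — done.

Resulting grammar:
Y → a E g Y'
Y' → ε
Y' → ; ;
Y → E
E → E a
E → a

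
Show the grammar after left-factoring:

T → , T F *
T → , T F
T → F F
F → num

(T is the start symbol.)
Left-factoring transforms A → αβ₁ | αβ₂ into A → αA' and A' → β₁ | β₂
(α is the longest common prefix among the alternatives). Repeat until
no nonterminal has two alternatives with a common prefix.

Round 1: T has alternatives sharing prefix ', T F'. Introduce T': T → , T F T'
  Add: T' → *
  Add: T' → ε

No remaining common prefixes — done.

Resulting grammar:
T → , T F T'
T' → *
T' → ε
T → F F
F → num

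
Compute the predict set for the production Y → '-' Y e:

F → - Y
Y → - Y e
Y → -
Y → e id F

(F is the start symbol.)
{ '-' }

PREDICT(Y → '-' Y e) = (FIRST(RHS) \ {ε}) ∪ (FOLLOW(Y) if ε ∈ FIRST(RHS), i.e. RHS ⇒* ε)
FIRST('-' Y e) = { '-' }
ε ∉ FIRST('-' Y e), so FOLLOW(Y) is not added.
PREDICT(Y → '-' Y e) = { '-' }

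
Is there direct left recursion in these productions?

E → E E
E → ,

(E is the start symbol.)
Direct left recursion occurs when N → N α for some non-terminal N (the right-hand side begins with the left-hand side itself).

E → E E: LEFT RECURSIVE (starts with E)
E → ,: starts with ','

The grammar has direct left recursion on: E.

Answer: Yes, E is left-recursive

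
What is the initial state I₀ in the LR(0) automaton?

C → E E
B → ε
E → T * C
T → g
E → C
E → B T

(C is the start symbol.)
{ [B → .], [C → . E E], [C' → . C], [E → . B T], [E → . C], [E → . T * C], [T → . g] }

First, augment the grammar with C' → C
I₀ = CLOSURE({ [C' → . C] }):
  [C' → . C] has the dot before C: add [C → . E E]
  [C → . E E] has the dot before E: add [E → . T * C], [E → . C], [E → . B T]
  [E → . T * C] has the dot before T: add [T → . g]
  [E → . B T] has the dot before B: add [B → .]
No further items can be added.

I₀ = { [B → .], [C → . E E], [C' → . C], [E → . B T], [E → . C], [E → . T * C], [T → . g] }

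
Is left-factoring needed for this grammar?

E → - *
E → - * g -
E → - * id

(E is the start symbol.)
Yes, E has productions with common prefix '- *'

Left-factoring is needed when two productions for the same non-terminal
share a common prefix on the right-hand side.

Productions for E:
  E → - *
  E → - * g -
  E → - * id

Found common prefix '- *' in productions for E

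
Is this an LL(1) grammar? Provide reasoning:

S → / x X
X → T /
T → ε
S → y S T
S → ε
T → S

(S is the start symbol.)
No. Predict set conflict for S: { '/' }

Relevant sets:
  FIRST(S) = { '/', 'y', ε }
  FOLLOW(S) = { $, '/', 'y' }
  FOLLOW(T) = { $, '/', 'y' }

For S:
  PREDICT(S → '/' x X) = { '/' }
  PREDICT(S → y S T) = { 'y' }
  PREDICT(S → ε) = { $, '/', 'y' }
For T:
  PREDICT(T → ε) = { $, '/', 'y' }
  PREDICT(T → S) = { $, '/', 'y' }
X has a single production, so nothing to check there.

Conflict found: Predict set conflict for S: { '/' }
The grammar is NOT LL(1).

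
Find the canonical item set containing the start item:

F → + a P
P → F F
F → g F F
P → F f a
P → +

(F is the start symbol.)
First, augment the grammar with F' → F
I₀ = CLOSURE({ [F' → . F] }):
  [F' → . F] has the dot before F: add [F → . + a P], [F → . g F F]
No further items can be added.

I₀ = { [F → . + a P], [F → . g F F], [F' → . F] }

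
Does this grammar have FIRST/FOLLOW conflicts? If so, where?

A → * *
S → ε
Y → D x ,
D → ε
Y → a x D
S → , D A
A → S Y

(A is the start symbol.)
No FIRST/FOLLOW conflicts.

Nullable non-terminals: D, S.
D has a nullable alternative but only one production, so nothing to check.

S: nullable alternative(s) S → ε; FOLLOW(S) = { 'a', 'x' }
  S → ε: FIRST \ {ε} = { } — this is the only nullable alternative, skip
  S → , D A: FIRST \ {ε} = { ',' } — disjoint from FOLLOW(S)

A, Y have no nullable alternative, so no FIRST/FOLLOW check is needed there.

No FIRST/FOLLOW conflicts found.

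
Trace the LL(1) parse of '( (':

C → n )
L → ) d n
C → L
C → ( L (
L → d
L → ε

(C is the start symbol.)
LL(1) parsing maintains a stack (initially the start symbol over $) and the input. At each step: if the stack top is a terminal, match it against the current input token; if it is a non-terminal N, replace it with the RHS of M[N, lookahead] (the unique production whose predict set contains the lookahead).

Stack is shown with the top on the left.

Stack    Input  Action
----------------------
C $      ( ( $  output C → ( L (
( L ( $  ( ( $  match '('
L ( $    ( $    output L → ε
( $      ( $    match '('
$        $      accept

The string is accepted.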